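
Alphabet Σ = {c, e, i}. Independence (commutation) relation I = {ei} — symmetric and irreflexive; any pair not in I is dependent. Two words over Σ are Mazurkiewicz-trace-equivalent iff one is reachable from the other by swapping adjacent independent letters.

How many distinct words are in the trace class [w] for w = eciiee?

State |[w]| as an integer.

6

#0=e has no predecessor
#1=c depends on [0:e]
#2=i depends on [1:c]
#3=i depends on [2:i]
#4=e depends on [1:c]
#5=e depends on [4:e]
sources: [0:e]
N(rest) = Σ N(rest − s) over sources s of rest; N(one piece) = 1:
  size 1 → [3]=1  [5]=1
  size 2 → [2,3]=1  [3,5]=2  [4,5]=1
  size 3 → [2,3,5]=3  [3,4,5]=3
  size 4 → [2,3,4,5]=6
  first=0(e) contributes 6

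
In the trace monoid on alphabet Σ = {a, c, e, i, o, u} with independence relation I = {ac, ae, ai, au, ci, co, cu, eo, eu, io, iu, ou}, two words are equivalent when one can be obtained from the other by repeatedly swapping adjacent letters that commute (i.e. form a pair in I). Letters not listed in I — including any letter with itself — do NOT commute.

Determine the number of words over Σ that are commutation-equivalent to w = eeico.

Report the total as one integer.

0(e) covers ∅
1(e) covers 0:e
2(i) covers 1:e
3(c) covers 1:e
4(o) covers ∅
floor of heap: 0:e, 4:o
completions by unplaced set U, small U first (add the entries for U minus each lowest piece of U):
  |U|=1: {2}:1  {3}:1  {4}:1
  |U|=2: {2,3}:2  {2,4}:2  {3,4}:2
  |U|=3: {1,2,3}:2  {2,3,4}:6
  start at 0(e): 8
  start at 4(o): 2
sum over floor = 10

10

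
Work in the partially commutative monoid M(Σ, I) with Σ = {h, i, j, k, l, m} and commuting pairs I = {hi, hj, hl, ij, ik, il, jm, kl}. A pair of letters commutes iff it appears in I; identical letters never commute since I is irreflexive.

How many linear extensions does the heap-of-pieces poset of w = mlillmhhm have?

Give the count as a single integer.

4

0(m) covers ∅
1(l) covers 0:m
2(i) covers 0:m
3(l) covers 1:l
4(l) covers 3:l
5(m) covers 2:i, 4:l
6(h) covers 5:m
7(h) covers 6:h
8(m) covers 7:h
floor of heap: 0:m
completions by unplaced set U, small U first (add the entries for U minus each lowest piece of U):
  |U|=1: {8}:1
  |U|=2: {7,8}:1
  |U|=3: {6,7,8}:1
  |U|=4: {5,6,7,8}:1
  |U|=5: {2,5,6,7,8}:1  {4,5,6,7,8}:1
  |U|=6: {2,4,5,6,7,8}:2  {3,4,5,6,7,8}:1
  |U|=7: {1,3,4,5,6,7,8}:1  {2,3,4,5,6,7,8}:3
  start at 0(m): 4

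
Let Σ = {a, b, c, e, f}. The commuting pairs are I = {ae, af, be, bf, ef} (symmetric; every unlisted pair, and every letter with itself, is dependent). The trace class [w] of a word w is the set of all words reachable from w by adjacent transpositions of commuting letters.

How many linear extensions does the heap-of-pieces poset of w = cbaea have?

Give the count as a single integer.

piece 0:c — minimal
piece 1:b rests on {0:c}
piece 2:a rests on {1:b}
piece 3:e rests on {0:c}
piece 4:a rests on {2:a}
minimal pieces: {0:c}
ways to finish when only these pieces remain (= sum over removing one remaining piece with nothing left below it):
  1 left: {3}→1  {4}→1
  2 left: {2,4}→1  {3,4}→2
  3 left: {1,2,4}→1  {2,3,4}→3
  placing 0:c first → 4 extensions

4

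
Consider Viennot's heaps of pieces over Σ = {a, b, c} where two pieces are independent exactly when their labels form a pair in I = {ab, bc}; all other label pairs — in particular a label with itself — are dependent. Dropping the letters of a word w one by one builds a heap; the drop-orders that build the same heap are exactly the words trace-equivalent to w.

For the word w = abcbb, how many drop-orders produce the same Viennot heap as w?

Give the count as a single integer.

10

0(a) covers ∅
1(b) covers ∅
2(c) covers 0:a
3(b) covers 1:b
4(b) covers 3:b
floor of heap: 0:a, 1:b
completions by unplaced set U, small U first (add the entries for U minus each lowest piece of U):
  |U|=1: {2}:1  {4}:1
  |U|=2: {0,2}:1  {2,4}:2  {3,4}:1
  |U|=3: {0,2,4}:3  {1,3,4}:1  {2,3,4}:3
  start at 0(a): 4
  start at 1(b): 6
sum over floor = 10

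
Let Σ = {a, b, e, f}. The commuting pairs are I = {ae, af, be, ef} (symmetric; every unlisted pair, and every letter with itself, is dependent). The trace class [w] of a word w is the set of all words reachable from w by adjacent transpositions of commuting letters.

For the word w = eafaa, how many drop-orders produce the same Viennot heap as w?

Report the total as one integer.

0(e) covers ∅
1(a) covers ∅
2(f) covers ∅
3(a) covers 1:a
4(a) covers 3:a
floor of heap: 0:e, 1:a, 2:f
completions by unplaced set U, small U first (add the entries for U minus each lowest piece of U):
  |U|=1: {0}:1  {2}:1  {4}:1
  |U|=2: {0,2}:2  {0,4}:2  {2,4}:2  {3,4}:1
  |U|=3: {0,2,4}:6  {0,3,4}:3  {1,3,4}:1  {2,3,4}:3
  start at 0(e): 4
  start at 1(a): 12
  start at 2(f): 4
sum over floor = 20

20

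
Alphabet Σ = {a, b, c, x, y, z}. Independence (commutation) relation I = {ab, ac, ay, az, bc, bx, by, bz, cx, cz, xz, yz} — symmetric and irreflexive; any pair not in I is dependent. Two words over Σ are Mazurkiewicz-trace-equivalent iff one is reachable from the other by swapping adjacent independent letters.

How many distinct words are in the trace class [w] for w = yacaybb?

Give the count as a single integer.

piece 0:y — minimal
piece 1:a — minimal
piece 2:c rests on {0:y}
piece 3:a rests on {1:a}
piece 4:y rests on {2:c}
piece 5:b — minimal
piece 6:b rests on {5:b}
minimal pieces: {0:y, 1:a, 5:b}
ways to finish when only these pieces remain (= sum over removing one remaining piece with nothing left below it):
  1 left: {3}→1  {4}→1  {6}→1
  2 left: {1,3}→1  {2,4}→1  {3,4}→2  {3,6}→2  {4,6}→2  {5,6}→1
  3 left: {0,2,4}→1  {1,3,4}→3  {1,3,6}→3  {2,3,4}→3  {2,4,6}→3  {3,4,6}→6  {3,5,6}→3  {4,5,6}→3
  4 left: {0,2,3,4}→4  {0,2,4,6}→4  {1,2,3,4}→6  {1,3,4,6}→12  {1,3,5,6}→6  {2,3,4,6}→12  {2,4,5,6}→6  {3,4,5,6}→12
  5 left: {0,1,2,3,4}→10  {0,2,3,4,6}→20  {0,2,4,5,6}→10  {1,2,3,4,6}→30  {1,3,4,5,6}→30  {2,3,4,5,6}→30
  placing 0:y first → 90 extensions
  placing 1:a first → 60 extensions
  placing 5:b first → 60 extensions
total linear extensions = 210

210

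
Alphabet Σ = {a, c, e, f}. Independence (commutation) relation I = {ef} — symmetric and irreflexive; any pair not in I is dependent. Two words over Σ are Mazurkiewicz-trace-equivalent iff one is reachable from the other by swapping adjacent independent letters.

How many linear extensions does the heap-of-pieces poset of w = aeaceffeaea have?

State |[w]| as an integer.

piece 0:a — minimal
piece 1:e rests on {0:a}
piece 2:a rests on {1:e}
piece 3:c rests on {2:a}
piece 4:e rests on {3:c}
piece 5:f rests on {3:c}
piece 6:f rests on {5:f}
piece 7:e rests on {4:e}
piece 8:a rests on {6:f, 7:e}
piece 9:e rests on {8:a}
piece 10:a rests on {9:e}
minimal pieces: {0:a}
ways to finish when only these pieces remain (= sum over removing one remaining piece with nothing left below it):
  1 left: {10}→1
  2 left: {9,10}→1
  3 left: {8,9,10}→1
  4 left: {6,8,9,10}→1  {7,8,9,10}→1
  5 left: {4,7,8,9,10}→1  {5,6,8,9,10}→1  {6,7,8,9,10}→2
  6 left: {4,6,7,8,9,10}→3  {5,6,7,8,9,10}→3
  7 left: {4,5,6,7,8,9,10}→6
  8 left: {3,4,5,6,7,8,9,10}→6
  9 left: {2,3,4,5,6,7,8,9,10}→6
  placing 0:a first → 6 extensions

6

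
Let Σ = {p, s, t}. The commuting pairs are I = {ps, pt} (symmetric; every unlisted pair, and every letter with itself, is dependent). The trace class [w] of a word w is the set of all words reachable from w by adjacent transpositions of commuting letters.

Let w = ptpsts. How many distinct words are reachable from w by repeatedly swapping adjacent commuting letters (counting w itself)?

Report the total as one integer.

drop 0:p onto floor
drop 1:t onto floor
drop 2:p onto {0:p}
drop 3:s onto {1:t}
drop 4:t onto {3:s}
drop 5:s onto {4:t}
ground layer = {0:p, 1:t}
drop-orders for the pieces not yet dropped (sum over which currently-grounded one goes next):
  1 to go: {2} 1  {5} 1
  2 to go: {0,2} 1  {2,5} 2  {4,5} 1
  3 to go: {0,2,5} 3  {2,4,5} 3  {3,4,5} 1
  4 to go: {0,2,4,5} 6  {1,3,4,5} 1  {2,3,4,5} 4
  if 0:p drops first: 5 orders
  if 1:t drops first: 10 orders
heap linearizations: 15

15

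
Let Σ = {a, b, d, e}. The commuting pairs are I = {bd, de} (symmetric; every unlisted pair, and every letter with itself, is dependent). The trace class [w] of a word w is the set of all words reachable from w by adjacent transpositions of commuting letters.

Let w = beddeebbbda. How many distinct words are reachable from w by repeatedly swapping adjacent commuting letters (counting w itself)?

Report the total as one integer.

0(b) covers ∅
1(e) covers 0:b
2(d) covers ∅
3(d) covers 2:d
4(e) covers 1:e
5(e) covers 4:e
6(b) covers 5:e
7(b) covers 6:b
8(b) covers 7:b
9(d) covers 3:d
10(a) covers 8:b, 9:d
floor of heap: 0:b, 2:d
completions by unplaced set U, small U first (add the entries for U minus each lowest piece of U):
  |U|=1: {10}:1
  |U|=2: {8,10}:1  {9,10}:1
  |U|=3: {3,9,10}:1  {7,8,10}:1  {8,9,10}:2
  |U|=4: {2,3,9,10}:1  {3,8,9,10}:3  {6,7,8,10}:1  {7,8,9,10}:3
  |U|=5: {2,3,8,9,10}:4  {3,7,8,9,10}:6  {5,6,7,8,10}:1  {6,7,8,9,10}:4
  |U|=6: {2,3,7,8,9,10}:10  {3,6,7,8,9,10}:10  {4,5,6,7,8,10}:1  {5,6,7,8,9,10}:5
  |U|=7: {1,4,5,6,7,8,10}:1  {2,3,6,7,8,9,10}:20  {3,5,6,7,8,9,10}:15  {4,5,6,7,8,9,10}:6
  |U|=8: {0,1,4,5,6,7,8,10}:1  {1,4,5,6,7,8,9,10}:7  {2,3,5,6,7,8,9,10}:35  {3,4,5,6,7,8,9,10}:21
  |U|=9: {0,1,4,5,6,7,8,9,10}:8  {1,3,4,5,6,7,8,9,10}:28  {2,3,4,5,6,7,8,9,10}:56
  start at 0(b): 84
  start at 2(d): 36
sum over floor = 120

120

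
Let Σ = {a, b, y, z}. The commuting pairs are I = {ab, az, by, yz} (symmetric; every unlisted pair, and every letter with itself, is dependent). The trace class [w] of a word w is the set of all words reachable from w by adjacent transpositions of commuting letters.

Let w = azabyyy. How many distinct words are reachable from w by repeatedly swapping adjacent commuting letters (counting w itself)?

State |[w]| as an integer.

drop 0:a onto floor
drop 1:z onto floor
drop 2:a onto {0:a}
drop 3:b onto {1:z}
drop 4:y onto {2:a}
drop 5:y onto {4:y}
drop 6:y onto {5:y}
ground layer = {0:a, 1:z}
drop-orders for the pieces not yet dropped (sum over which currently-grounded one goes next):
  1 to go: {3} 1  {6} 1
  2 to go: {1,3} 1  {3,6} 2  {5,6} 1
  3 to go: {1,3,6} 3  {3,5,6} 3  {4,5,6} 1
  4 to go: {1,3,5,6} 6  {2,4,5,6} 1  {3,4,5,6} 4
  5 to go: {0,2,4,5,6} 1  {1,3,4,5,6} 10  {2,3,4,5,6} 5
  if 0:a drops first: 15 orders
  if 1:z drops first: 6 orders
heap linearizations: 21

21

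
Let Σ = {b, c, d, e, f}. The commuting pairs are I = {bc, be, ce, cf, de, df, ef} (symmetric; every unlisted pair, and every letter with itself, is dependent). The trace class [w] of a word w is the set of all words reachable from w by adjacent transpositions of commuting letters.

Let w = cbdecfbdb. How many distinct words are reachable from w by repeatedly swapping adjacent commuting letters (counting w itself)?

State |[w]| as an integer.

108

drop 0:c onto floor
drop 1:b onto floor
drop 2:d onto {0:c, 1:b}
drop 3:e onto floor
drop 4:c onto {2:d}
drop 5:f onto {1:b}
drop 6:b onto {2:d, 5:f}
drop 7:d onto {4:c, 6:b}
drop 8:b onto {7:d}
ground layer = {0:c, 1:b, 3:e}
drop-orders for the pieces not yet dropped (sum over which currently-grounded one goes next):
  1 to go: {3} 1  {8} 1
  2 to go: {3,8} 2  {7,8} 1
  3 to go: {3,7,8} 3  {4,7,8} 1  {6,7,8} 1
  4 to go: {3,4,7,8} 4  {3,6,7,8} 4  {4,6,7,8} 2  {5,6,7,8} 1
  5 to go: {2,4,6,7,8} 2  {3,4,6,7,8} 10  {3,5,6,7,8} 5  {4,5,6,7,8} 3
  6 to go: {0,2,4,6,7,8} 2  {2,3,4,6,7,8} 12  {2,4,5,6,7,8} 5  {3,4,5,6,7,8} 18
  7 to go: {0,2,3,4,6,7,8} 14  {0,2,4,5,6,7,8} 7  {1,2,4,5,6,7,8} 5  {2,3,4,5,6,7,8} 35
  if 0:c drops first: 40 orders
  if 1:b drops first: 56 orders
  if 3:e drops first: 12 orders
heap linearizations: 108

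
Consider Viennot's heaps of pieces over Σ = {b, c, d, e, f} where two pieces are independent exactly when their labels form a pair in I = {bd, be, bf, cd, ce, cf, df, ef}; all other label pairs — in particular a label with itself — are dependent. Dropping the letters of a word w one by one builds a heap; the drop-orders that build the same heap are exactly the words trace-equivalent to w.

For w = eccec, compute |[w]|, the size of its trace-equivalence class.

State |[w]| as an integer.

drop 0:e onto floor
drop 1:c onto floor
drop 2:c onto {1:c}
drop 3:e onto {0:e}
drop 4:c onto {2:c}
ground layer = {0:e, 1:c}
drop-orders for the pieces not yet dropped (sum over which currently-grounded one goes next):
  1 to go: {3} 1  {4} 1
  2 to go: {0,3} 1  {2,4} 1  {3,4} 2
  3 to go: {0,3,4} 3  {1,2,4} 1  {2,3,4} 3
  if 0:e drops first: 4 orders
  if 1:c drops first: 6 orders
heap linearizations: 10

10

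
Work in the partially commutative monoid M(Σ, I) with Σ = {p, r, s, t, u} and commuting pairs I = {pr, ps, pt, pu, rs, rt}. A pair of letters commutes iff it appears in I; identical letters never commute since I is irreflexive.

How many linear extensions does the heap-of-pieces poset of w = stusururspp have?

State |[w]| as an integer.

110

drop 0:s onto floor
drop 1:t onto {0:s}
drop 2:u onto {1:t}
drop 3:s onto {2:u}
drop 4:u onto {3:s}
drop 5:r onto {4:u}
drop 6:u onto {5:r}
drop 7:r onto {6:u}
drop 8:s onto {6:u}
drop 9:p onto floor
drop 10:p onto {9:p}
ground layer = {0:s, 9:p}
drop-orders for the pieces not yet dropped (sum over which currently-grounded one goes next):
  1 to go: {7} 1  {8} 1  {10} 1
  2 to go: {7,8} 2  {7,10} 2  {8,10} 2  {9,10} 1
  3 to go: {6,7,8} 2  {7,8,10} 6  {7,9,10} 3  {8,9,10} 3
  4 to go: {5,6,7,8} 2  {6,7,8,10} 8  {7,8,9,10} 12
  5 to go: {4,5,6,7,8} 2  {5,6,7,8,10} 10  {6,7,8,9,10} 20
  6 to go: {3,4,5,6,7,8} 2  {4,5,6,7,8,10} 12  {5,6,7,8,9,10} 30
  7 to go: {2,3,4,5,6,7,8} 2  {3,4,5,6,7,8,10} 14  {4,5,6,7,8,9,10} 42
  8 to go: {1,2,3,4,5,6,7,8} 2  {2,3,4,5,6,7,8,10} 16  {3,4,5,6,7,8,9,10} 56
  9 to go: {0,1,2,3,4,5,6,7,8} 2  {1,2,3,4,5,6,7,8,10} 18  {2,3,4,5,6,7,8,9,10} 72
  if 0:s drops first: 90 orders
  if 9:p drops first: 20 orders
heap linearizations: 110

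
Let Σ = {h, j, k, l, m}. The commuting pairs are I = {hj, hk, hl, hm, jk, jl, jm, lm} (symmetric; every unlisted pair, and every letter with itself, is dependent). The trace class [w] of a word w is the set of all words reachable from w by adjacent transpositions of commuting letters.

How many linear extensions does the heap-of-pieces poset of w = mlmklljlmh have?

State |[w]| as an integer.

1080

#0=m has no predecessor
#1=l has no predecessor
#2=m depends on [0:m]
#3=k depends on [1:l, 2:m]
#4=l depends on [3:k]
#5=l depends on [4:l]
#6=j has no predecessor
#7=l depends on [5:l]
#8=m depends on [3:k]
#9=h has no predecessor
sources: [0:m, 1:l, 6:j, 9:h]
N(rest) = Σ N(rest − s) over sources s of rest; N(one piece) = 1:
  size 1 → [6]=1  [7]=1  [8]=1  [9]=1
  size 2 → [5,7]=1  [6,7]=2  [6,8]=2  [6,9]=2  [7,8]=2  [7,9]=2  [8,9]=2
  size 3 → [4,5,7]=1  [5,6,7]=3  [5,7,8]=3  [5,7,9]=3  [6,7,8]=6  [6,7,9]=6  [6,8,9]=6  [7,8,9]=6
  size 4 → [4,5,6,7]=4  [4,5,7,8]=4  [4,5,7,9]=4  [5,6,7,8]=12  [5,6,7,9]=12  [5,7,8,9]=12  [6,7,8,9]=24
  size 5 → [3,4,5,7,8]=4  [4,5,6,7,8]=20  [4,5,6,7,9]=20  [4,5,7,8,9]=20  [5,6,7,8,9]=60
  size 6 → [1,3,4,5,7,8]=4  [2,3,4,5,7,8]=4  [3,4,5,6,7,8]=24  [3,4,5,7,8,9]=24  [4,5,6,7,8,9]=120
  size 7 → [0,2,3,4,5,7,8]=4  [1,2,3,4,5,7,8]=8  [1,3,4,5,6,7,8]=28  [1,3,4,5,7,8,9]=28  [2,3,4,5,6,7,8]=28  [2,3,4,5,7,8,9]=28  [3,4,5,6,7,8,9]=168
  size 8 → [0,1,2,3,4,5,7,8]=12  [0,2,3,4,5,6,7,8]=32  [0,2,3,4,5,7,8,9]=32  [1,2,3,4,5,6,7,8]=64  [1,2,3,4,5,7,8,9]=64  [1,3,4,5,6,7,8,9]=224  [2,3,4,5,6,7,8,9]=224
  first=0(m) contributes 576
  first=1(l) contributes 288
  first=6(j) contributes 108
  first=9(h) contributes 108
|[w]| = 1080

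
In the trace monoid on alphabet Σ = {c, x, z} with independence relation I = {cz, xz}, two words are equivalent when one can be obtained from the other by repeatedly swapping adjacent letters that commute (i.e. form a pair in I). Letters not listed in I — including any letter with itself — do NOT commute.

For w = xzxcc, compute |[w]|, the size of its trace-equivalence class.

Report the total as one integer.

5

0(x) covers ∅
1(z) covers ∅
2(x) covers 0:x
3(c) covers 2:x
4(c) covers 3:c
floor of heap: 0:x, 1:z
completions by unplaced set U, small U first (add the entries for U minus each lowest piece of U):
  |U|=1: {1}:1  {4}:1
  |U|=2: {1,4}:2  {3,4}:1
  |U|=3: {1,3,4}:3  {2,3,4}:1
  start at 0(x): 4
  start at 1(z): 1
sum over floor = 5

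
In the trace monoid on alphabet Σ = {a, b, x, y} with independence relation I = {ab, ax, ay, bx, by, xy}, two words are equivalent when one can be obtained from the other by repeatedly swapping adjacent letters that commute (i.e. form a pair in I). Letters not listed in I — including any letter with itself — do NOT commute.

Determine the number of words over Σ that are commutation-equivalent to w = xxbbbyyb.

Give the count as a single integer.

drop 0:x onto floor
drop 1:x onto {0:x}
drop 2:b onto floor
drop 3:b onto {2:b}
drop 4:b onto {3:b}
drop 5:y onto floor
drop 6:y onto {5:y}
drop 7:b onto {4:b}
ground layer = {0:x, 2:b, 5:y}
drop-orders for the pieces not yet dropped (sum over which currently-grounded one goes next):
  1 to go: {1} 1  {6} 1  {7} 1
  2 to go: {0,1} 1  {1,6} 2  {1,7} 2  {4,7} 1  {5,6} 1  {6,7} 2
  3 to go: {0,1,6} 3  {0,1,7} 3  {1,4,7} 3  {1,5,6} 3  {1,6,7} 6  {3,4,7} 1  {4,6,7} 3  {5,6,7} 3
  4 to go: {0,1,4,7} 6  {0,1,5,6} 6  {0,1,6,7} 12  {1,3,4,7} 4  {1,4,6,7} 12  {1,5,6,7} 12  {2,3,4,7} 1  {3,4,6,7} 4  {4,5,6,7} 6
  5 to go: {0,1,3,4,7} 10  {0,1,4,6,7} 30  {0,1,5,6,7} 30  {1,2,3,4,7} 5  {1,3,4,6,7} 20  {1,4,5,6,7} 30  {2,3,4,6,7} 5  {3,4,5,6,7} 10
  6 to go: {0,1,2,3,4,7} 15  {0,1,3,4,6,7} 60  {0,1,4,5,6,7} 90  {1,2,3,4,6,7} 30  {1,3,4,5,6,7} 60  {2,3,4,5,6,7} 15
  if 0:x drops first: 105 orders
  if 2:b drops first: 210 orders
  if 5:y drops first: 105 orders
heap linearizations: 420

420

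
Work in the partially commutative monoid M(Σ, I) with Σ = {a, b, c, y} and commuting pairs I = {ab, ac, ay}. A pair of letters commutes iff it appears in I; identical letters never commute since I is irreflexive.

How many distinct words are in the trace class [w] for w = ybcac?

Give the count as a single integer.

5

#0=y has no predecessor
#1=b depends on [0:y]
#2=c depends on [1:b]
#3=a has no predecessor
#4=c depends on [2:c]
sources: [0:y, 3:a]
N(rest) = Σ N(rest − s) over sources s of rest; N(one piece) = 1:
  size 1 → [3]=1  [4]=1
  size 2 → [2,4]=1  [3,4]=2
  size 3 → [1,2,4]=1  [2,3,4]=3
  first=0(y) contributes 4
  first=3(a) contributes 1
|[w]| = 5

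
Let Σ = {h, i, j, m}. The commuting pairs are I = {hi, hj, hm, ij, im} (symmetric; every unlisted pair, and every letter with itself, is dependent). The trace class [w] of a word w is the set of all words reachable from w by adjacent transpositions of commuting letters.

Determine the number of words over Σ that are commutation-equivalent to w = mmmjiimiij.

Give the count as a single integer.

210

piece 0:m — minimal
piece 1:m rests on {0:m}
piece 2:m rests on {1:m}
piece 3:j rests on {2:m}
piece 4:i — minimal
piece 5:i rests on {4:i}
piece 6:m rests on {3:j}
piece 7:i rests on {5:i}
piece 8:i rests on {7:i}
piece 9:j rests on {6:m}
minimal pieces: {0:m, 4:i}
ways to finish when only these pieces remain (= sum over removing one remaining piece with nothing left below it):
  1 left: {8}→1  {9}→1
  2 left: {6,9}→1  {7,8}→1  {8,9}→2
  3 left: {3,6,9}→1  {5,7,8}→1  {6,8,9}→3  {7,8,9}→3
  4 left: {2,3,6,9}→1  {3,6,8,9}→4  {4,5,7,8}→1  {5,7,8,9}→4  {6,7,8,9}→6
  5 left: {1,2,3,6,9}→1  {2,3,6,8,9}→5  {3,6,7,8,9}→10  {4,5,7,8,9}→5  {5,6,7,8,9}→10
  6 left: {0,1,2,3,6,9}→1  {1,2,3,6,8,9}→6  {2,3,6,7,8,9}→15  {3,5,6,7,8,9}→20  {4,5,6,7,8,9}→15
  7 left: {0,1,2,3,6,8,9}→7  {1,2,3,6,7,8,9}→21  {2,3,5,6,7,8,9}→35  {3,4,5,6,7,8,9}→35
  8 left: {0,1,2,3,6,7,8,9}→28  {1,2,3,5,6,7,8,9}→56  {2,3,4,5,6,7,8,9}→70
  placing 0:m first → 126 extensions
  placing 4:i first → 84 extensions
total linear extensions = 210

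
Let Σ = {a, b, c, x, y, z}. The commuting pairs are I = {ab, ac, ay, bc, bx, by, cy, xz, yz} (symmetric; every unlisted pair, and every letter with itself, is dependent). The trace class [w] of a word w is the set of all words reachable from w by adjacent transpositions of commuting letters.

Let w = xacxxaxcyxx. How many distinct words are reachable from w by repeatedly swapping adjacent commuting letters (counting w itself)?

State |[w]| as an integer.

4

0(x) covers ∅
1(a) covers 0:x
2(c) covers 0:x
3(x) covers 1:a, 2:c
4(x) covers 3:x
5(a) covers 4:x
6(x) covers 5:a
7(c) covers 6:x
8(y) covers 6:x
9(x) covers 7:c, 8:y
10(x) covers 9:x
floor of heap: 0:x
completions by unplaced set U, small U first (add the entries for U minus each lowest piece of U):
  |U|=1: {10}:1
  |U|=2: {9,10}:1
  |U|=3: {7,9,10}:1  {8,9,10}:1
  |U|=4: {7,8,9,10}:2
  |U|=5: {6,7,8,9,10}:2
  |U|=6: {5,6,7,8,9,10}:2
  |U|=7: {4,5,6,7,8,9,10}:2
  |U|=8: {3,4,5,6,7,8,9,10}:2
  |U|=9: {1,3,4,5,6,7,8,9,10}:2  {2,3,4,5,6,7,8,9,10}:2
  start at 0(x): 4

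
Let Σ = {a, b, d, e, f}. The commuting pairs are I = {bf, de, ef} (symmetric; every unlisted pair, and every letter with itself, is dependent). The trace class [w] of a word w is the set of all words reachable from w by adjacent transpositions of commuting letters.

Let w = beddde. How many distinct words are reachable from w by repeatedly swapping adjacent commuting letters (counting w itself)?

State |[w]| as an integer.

piece 0:b — minimal
piece 1:e rests on {0:b}
piece 2:d rests on {0:b}
piece 3:d rests on {2:d}
piece 4:d rests on {3:d}
piece 5:e rests on {1:e}
minimal pieces: {0:b}
ways to finish when only these pieces remain (= sum over removing one remaining piece with nothing left below it):
  1 left: {4}→1  {5}→1
  2 left: {1,5}→1  {3,4}→1  {4,5}→2
  3 left: {1,4,5}→3  {2,3,4}→1  {3,4,5}→3
  4 left: {1,3,4,5}→6  {2,3,4,5}→4
  placing 0:b first → 10 extensions

10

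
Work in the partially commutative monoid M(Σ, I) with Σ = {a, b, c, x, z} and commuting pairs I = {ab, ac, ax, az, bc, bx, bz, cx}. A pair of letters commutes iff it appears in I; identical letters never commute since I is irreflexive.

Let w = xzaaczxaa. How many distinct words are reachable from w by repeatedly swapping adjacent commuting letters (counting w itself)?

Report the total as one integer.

drop 0:x onto floor
drop 1:z onto {0:x}
drop 2:a onto floor
drop 3:a onto {2:a}
drop 4:c onto {1:z}
drop 5:z onto {4:c}
drop 6:x onto {5:z}
drop 7:a onto {3:a}
drop 8:a onto {7:a}
ground layer = {0:x, 2:a}
drop-orders for the pieces not yet dropped (sum over which currently-grounded one goes next):
  1 to go: {6} 1  {8} 1
  2 to go: {5,6} 1  {6,8} 2  {7,8} 1
  3 to go: {3,7,8} 1  {4,5,6} 1  {5,6,8} 3  {6,7,8} 3
  4 to go: {1,4,5,6} 1  {2,3,7,8} 1  {3,6,7,8} 4  {4,5,6,8} 4  {5,6,7,8} 6
  5 to go: {0,1,4,5,6} 1  {1,4,5,6,8} 5  {2,3,6,7,8} 5  {3,5,6,7,8} 10  {4,5,6,7,8} 10
  6 to go: {0,1,4,5,6,8} 6  {1,4,5,6,7,8} 15  {2,3,5,6,7,8} 15  {3,4,5,6,7,8} 20
  7 to go: {0,1,4,5,6,7,8} 21  {1,3,4,5,6,7,8} 35  {2,3,4,5,6,7,8} 35
  if 0:x drops first: 70 orders
  if 2:a drops first: 56 orders
heap linearizations: 126

126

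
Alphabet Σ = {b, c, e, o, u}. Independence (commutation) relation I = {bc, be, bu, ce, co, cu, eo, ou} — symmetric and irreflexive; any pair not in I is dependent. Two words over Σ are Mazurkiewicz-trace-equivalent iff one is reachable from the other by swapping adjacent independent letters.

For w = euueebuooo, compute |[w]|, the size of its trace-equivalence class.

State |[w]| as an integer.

210

piece 0:e — minimal
piece 1:u rests on {0:e}
piece 2:u rests on {1:u}
piece 3:e rests on {2:u}
piece 4:e rests on {3:e}
piece 5:b — minimal
piece 6:u rests on {4:e}
piece 7:o rests on {5:b}
piece 8:o rests on {7:o}
piece 9:o rests on {8:o}
minimal pieces: {0:e, 5:b}
ways to finish when only these pieces remain (= sum over removing one remaining piece with nothing left below it):
  1 left: {6}→1  {9}→1
  2 left: {4,6}→1  {6,9}→2  {8,9}→1
  3 left: {3,4,6}→1  {4,6,9}→3  {6,8,9}→3  {7,8,9}→1
  4 left: {2,3,4,6}→1  {3,4,6,9}→4  {4,6,8,9}→6  {5,7,8,9}→1  {6,7,8,9}→4
  5 left: {1,2,3,4,6}→1  {2,3,4,6,9}→5  {3,4,6,8,9}→10  {4,6,7,8,9}→10  {5,6,7,8,9}→5
  6 left: {0,1,2,3,4,6}→1  {1,2,3,4,6,9}→6  {2,3,4,6,8,9}→15  {3,4,6,7,8,9}→20  {4,5,6,7,8,9}→15
  7 left: {0,1,2,3,4,6,9}→7  {1,2,3,4,6,8,9}→21  {2,3,4,6,7,8,9}→35  {3,4,5,6,7,8,9}→35
  8 left: {0,1,2,3,4,6,8,9}→28  {1,2,3,4,6,7,8,9}→56  {2,3,4,5,6,7,8,9}→70
  placing 0:e first → 126 extensions
  placing 5:b first → 84 extensions
total linear extensions = 210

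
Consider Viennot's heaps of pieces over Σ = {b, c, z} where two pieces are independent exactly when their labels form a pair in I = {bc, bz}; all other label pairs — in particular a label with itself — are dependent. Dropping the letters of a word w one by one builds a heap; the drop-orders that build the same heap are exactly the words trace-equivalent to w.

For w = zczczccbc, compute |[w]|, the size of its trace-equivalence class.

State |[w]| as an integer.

#0=z has no predecessor
#1=c depends on [0:z]
#2=z depends on [1:c]
#3=c depends on [2:z]
#4=z depends on [3:c]
#5=c depends on [4:z]
#6=c depends on [5:c]
#7=b has no predecessor
#8=c depends on [6:c]
sources: [0:z, 7:b]
N(rest) = Σ N(rest − s) over sources s of rest; N(one piece) = 1:
  size 1 → [7]=1  [8]=1
  size 2 → [6,8]=1  [7,8]=2
  size 3 → [5,6,8]=1  [6,7,8]=3
  size 4 → [4,5,6,8]=1  [5,6,7,8]=4
  size 5 → [3,4,5,6,8]=1  [4,5,6,7,8]=5
  size 6 → [2,3,4,5,6,8]=1  [3,4,5,6,7,8]=6
  size 7 → [1,2,3,4,5,6,8]=1  [2,3,4,5,6,7,8]=7
  first=0(z) contributes 8
  first=7(b) contributes 1
|[w]| = 9

9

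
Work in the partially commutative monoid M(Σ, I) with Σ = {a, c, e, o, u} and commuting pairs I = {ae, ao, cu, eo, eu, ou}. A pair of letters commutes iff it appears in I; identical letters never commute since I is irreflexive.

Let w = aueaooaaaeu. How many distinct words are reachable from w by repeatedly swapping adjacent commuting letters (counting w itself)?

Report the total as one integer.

1980

piece 0:a — minimal
piece 1:u rests on {0:a}
piece 2:e — minimal
piece 3:a rests on {1:u}
piece 4:o — minimal
piece 5:o rests on {4:o}
piece 6:a rests on {3:a}
piece 7:a rests on {6:a}
piece 8:a rests on {7:a}
piece 9:e rests on {2:e}
piece 10:u rests on {8:a}
minimal pieces: {0:a, 2:e, 4:o}
ways to finish when only these pieces remain (= sum over removing one remaining piece with nothing left below it):
  1 left: {5}→1  {9}→1  {10}→1
  2 left: {2,9}→1  {4,5}→1  {5,9}→2  {5,10}→2  {8,10}→1  {9,10}→2
  3 left: {2,5,9}→3  {2,9,10}→3  {4,5,9}→3  {4,5,10}→3  {5,8,10}→3  {5,9,10}→6  {7,8,10}→1  {8,9,10}→3
  4 left: {2,4,5,9}→6  {2,5,9,10}→12  {2,8,9,10}→6  {4,5,8,10}→6  {4,5,9,10}→12  {5,7,8,10}→4  {5,8,9,10}→12  {6,7,8,10}→1  {7,8,9,10}→4
  5 left: {2,4,5,9,10}→30  {2,5,8,9,10}→30  {2,7,8,9,10}→10  {3,6,7,8,10}→1  {4,5,7,8,10}→10  {4,5,8,9,10}→30  {5,6,7,8,10}→5  {5,7,8,9,10}→20  {6,7,8,9,10}→5
  6 left: {1,3,6,7,8,10}→1  {2,4,5,8,9,10}→90  {2,5,7,8,9,10}→60  {2,6,7,8,9,10}→15  {3,5,6,7,8,10}→6  {3,6,7,8,9,10}→6  {4,5,6,7,8,10}→15  {4,5,7,8,9,10}→60  {5,6,7,8,9,10}→30
  7 left: {0,1,3,6,7,8,10}→1  {1,3,5,6,7,8,10}→7  {1,3,6,7,8,9,10}→7  {2,3,6,7,8,9,10}→21  {2,4,5,7,8,9,10}→210  {2,5,6,7,8,9,10}→105  {3,4,5,6,7,8,10}→21  {3,5,6,7,8,9,10}→42  {4,5,6,7,8,9,10}→105
  8 left: {0,1,3,5,6,7,8,10}→8  {0,1,3,6,7,8,9,10}→8  {1,2,3,6,7,8,9,10}→28  {1,3,4,5,6,7,8,10}→28  {1,3,5,6,7,8,9,10}→56  {2,3,5,6,7,8,9,10}→168  {2,4,5,6,7,8,9,10}→420  {3,4,5,6,7,8,9,10}→168
  9 left: {0,1,2,3,6,7,8,9,10}→36  {0,1,3,4,5,6,7,8,10}→36  {0,1,3,5,6,7,8,9,10}→72  {1,2,3,5,6,7,8,9,10}→252  {1,3,4,5,6,7,8,9,10}→252  {2,3,4,5,6,7,8,9,10}→756
  placing 0:a first → 1260 extensions
  placing 2:e first → 360 extensions
  placing 4:o first → 360 extensions
total linear extensions = 1980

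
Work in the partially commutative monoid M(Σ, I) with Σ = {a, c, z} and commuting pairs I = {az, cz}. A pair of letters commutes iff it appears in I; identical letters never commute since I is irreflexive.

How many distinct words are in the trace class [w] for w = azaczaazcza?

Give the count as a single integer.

piece 0:a — minimal
piece 1:z — minimal
piece 2:a rests on {0:a}
piece 3:c rests on {2:a}
piece 4:z rests on {1:z}
piece 5:a rests on {3:c}
piece 6:a rests on {5:a}
piece 7:z rests on {4:z}
piece 8:c rests on {6:a}
piece 9:z rests on {7:z}
piece 10:a rests on {8:c}
minimal pieces: {0:a, 1:z}
ways to finish when only these pieces remain (= sum over removing one remaining piece with nothing left below it):
  1 left: {9}→1  {10}→1
  2 left: {7,9}→1  {8,10}→1  {9,10}→2
  3 left: {4,7,9}→1  {6,8,10}→1  {7,9,10}→3  {8,9,10}→3
  4 left: {1,4,7,9}→1  {4,7,9,10}→4  {5,6,8,10}→1  {6,8,9,10}→4  {7,8,9,10}→6
  5 left: {1,4,7,9,10}→5  {3,5,6,8,10}→1  {4,7,8,9,10}→10  {5,6,8,9,10}→5  {6,7,8,9,10}→10
  6 left: {1,4,7,8,9,10}→15  {2,3,5,6,8,10}→1  {3,5,6,8,9,10}→6  {4,6,7,8,9,10}→20  {5,6,7,8,9,10}→15
  7 left: {0,2,3,5,6,8,10}→1  {1,4,6,7,8,9,10}→35  {2,3,5,6,8,9,10}→7  {3,5,6,7,8,9,10}→21  {4,5,6,7,8,9,10}→35
  8 left: {0,2,3,5,6,8,9,10}→8  {1,4,5,6,7,8,9,10}→70  {2,3,5,6,7,8,9,10}→28  {3,4,5,6,7,8,9,10}→56
  9 left: {0,2,3,5,6,7,8,9,10}→36  {1,3,4,5,6,7,8,9,10}→126  {2,3,4,5,6,7,8,9,10}→84
  placing 0:a first → 210 extensions
  placing 1:z first → 120 extensions
total linear extensions = 330

330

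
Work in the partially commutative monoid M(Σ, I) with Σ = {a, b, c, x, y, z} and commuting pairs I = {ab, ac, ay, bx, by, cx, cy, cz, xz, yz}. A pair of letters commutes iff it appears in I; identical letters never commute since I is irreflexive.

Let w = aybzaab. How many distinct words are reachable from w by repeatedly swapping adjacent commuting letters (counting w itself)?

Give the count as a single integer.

drop 0:a onto floor
drop 1:y onto floor
drop 2:b onto floor
drop 3:z onto {0:a, 2:b}
drop 4:a onto {3:z}
drop 5:a onto {4:a}
drop 6:b onto {3:z}
ground layer = {0:a, 1:y, 2:b}
drop-orders for the pieces not yet dropped (sum over which currently-grounded one goes next):
  1 to go: {1} 1  {5} 1  {6} 1
  2 to go: {1,5} 2  {1,6} 2  {4,5} 1  {5,6} 2
  3 to go: {1,4,5} 3  {1,5,6} 6  {4,5,6} 3
  4 to go: {1,4,5,6} 12  {3,4,5,6} 3
  5 to go: {0,3,4,5,6} 3  {1,3,4,5,6} 15  {2,3,4,5,6} 3
  if 0:a drops first: 18 orders
  if 1:y drops first: 6 orders
  if 2:b drops first: 18 orders
heap linearizations: 42

42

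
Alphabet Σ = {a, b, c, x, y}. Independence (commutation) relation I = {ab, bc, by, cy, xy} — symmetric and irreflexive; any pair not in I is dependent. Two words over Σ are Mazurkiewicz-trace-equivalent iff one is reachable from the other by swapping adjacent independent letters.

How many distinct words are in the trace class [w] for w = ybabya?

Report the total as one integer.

drop 0:y onto floor
drop 1:b onto floor
drop 2:a onto {0:y}
drop 3:b onto {1:b}
drop 4:y onto {2:a}
drop 5:a onto {4:y}
ground layer = {0:y, 1:b}
drop-orders for the pieces not yet dropped (sum over which currently-grounded one goes next):
  1 to go: {3} 1  {5} 1
  2 to go: {1,3} 1  {3,5} 2  {4,5} 1
  3 to go: {1,3,5} 3  {2,4,5} 1  {3,4,5} 3
  4 to go: {0,2,4,5} 1  {1,3,4,5} 6  {2,3,4,5} 4
  if 0:y drops first: 10 orders
  if 1:b drops first: 5 orders
heap linearizations: 15

15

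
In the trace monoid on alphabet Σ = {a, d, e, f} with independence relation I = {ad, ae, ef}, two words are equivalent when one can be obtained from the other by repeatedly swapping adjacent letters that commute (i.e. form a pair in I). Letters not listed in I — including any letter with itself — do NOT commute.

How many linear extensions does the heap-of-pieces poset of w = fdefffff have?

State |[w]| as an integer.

drop 0:f onto floor
drop 1:d onto {0:f}
drop 2:e onto {1:d}
drop 3:f onto {1:d}
drop 4:f onto {3:f}
drop 5:f onto {4:f}
drop 6:f onto {5:f}
drop 7:f onto {6:f}
ground layer = {0:f}
drop-orders for the pieces not yet dropped (sum over which currently-grounded one goes next):
  1 to go: {2} 1  {7} 1
  2 to go: {2,7} 2  {6,7} 1
  3 to go: {2,6,7} 3  {5,6,7} 1
  4 to go: {2,5,6,7} 4  {4,5,6,7} 1
  5 to go: {2,4,5,6,7} 5  {3,4,5,6,7} 1
  6 to go: {2,3,4,5,6,7} 6
  if 0:f drops first: 6 orders

6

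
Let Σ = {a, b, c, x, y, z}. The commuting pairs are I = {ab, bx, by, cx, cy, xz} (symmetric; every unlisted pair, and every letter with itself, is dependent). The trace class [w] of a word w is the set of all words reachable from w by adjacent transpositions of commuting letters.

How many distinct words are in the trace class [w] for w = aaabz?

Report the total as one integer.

drop 0:a onto floor
drop 1:a onto {0:a}
drop 2:a onto {1:a}
drop 3:b onto floor
drop 4:z onto {2:a, 3:b}
ground layer = {0:a, 3:b}
drop-orders for the pieces not yet dropped (sum over which currently-grounded one goes next):
  1 to go: {4} 1
  2 to go: {2,4} 1  {3,4} 1
  3 to go: {1,2,4} 1  {2,3,4} 2
  if 0:a drops first: 3 orders
  if 3:b drops first: 1 orders
heap linearizations: 4

4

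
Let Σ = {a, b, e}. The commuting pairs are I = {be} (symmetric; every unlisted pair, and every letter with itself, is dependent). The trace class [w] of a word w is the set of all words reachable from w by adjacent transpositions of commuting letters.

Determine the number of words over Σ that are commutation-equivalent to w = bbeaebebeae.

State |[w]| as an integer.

30

drop 0:b onto floor
drop 1:b onto {0:b}
drop 2:e onto floor
drop 3:a onto {1:b, 2:e}
drop 4:e onto {3:a}
drop 5:b onto {3:a}
drop 6:e onto {4:e}
drop 7:b onto {5:b}
drop 8:e onto {6:e}
drop 9:a onto {7:b, 8:e}
drop 10:e onto {9:a}
ground layer = {0:b, 2:e}
drop-orders for the pieces not yet dropped (sum over which currently-grounded one goes next):
  1 to go: {10} 1
  2 to go: {9,10} 1
  3 to go: {7,9,10} 1  {8,9,10} 1
  4 to go: {5,7,9,10} 1  {6,8,9,10} 1  {7,8,9,10} 2
  5 to go: {4,6,8,9,10} 1  {5,7,8,9,10} 3  {6,7,8,9,10} 3
  6 to go: {4,6,7,8,9,10} 4  {5,6,7,8,9,10} 6
  7 to go: {4,5,6,7,8,9,10} 10
  8 to go: {3,4,5,6,7,8,9,10} 10
  9 to go: {1,3,4,5,6,7,8,9,10} 10  {2,3,4,5,6,7,8,9,10} 10
  if 0:b drops first: 20 orders
  if 2:e drops first: 10 orders
heap linearizations: 30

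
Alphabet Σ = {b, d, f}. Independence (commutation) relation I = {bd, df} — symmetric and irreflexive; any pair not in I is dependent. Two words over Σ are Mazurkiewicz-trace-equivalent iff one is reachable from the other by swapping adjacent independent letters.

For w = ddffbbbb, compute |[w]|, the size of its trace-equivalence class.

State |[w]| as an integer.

0(d) covers ∅
1(d) covers 0:d
2(f) covers ∅
3(f) covers 2:f
4(b) covers 3:f
5(b) covers 4:b
6(b) covers 5:b
7(b) covers 6:b
floor of heap: 0:d, 2:f
completions by unplaced set U, small U first (add the entries for U minus each lowest piece of U):
  |U|=1: {1}:1  {7}:1
  |U|=2: {0,1}:1  {1,7}:2  {6,7}:1
  |U|=3: {0,1,7}:3  {1,6,7}:3  {5,6,7}:1
  |U|=4: {0,1,6,7}:6  {1,5,6,7}:4  {4,5,6,7}:1
  |U|=5: {0,1,5,6,7}:10  {1,4,5,6,7}:5  {3,4,5,6,7}:1
  |U|=6: {0,1,4,5,6,7}:15  {1,3,4,5,6,7}:6  {2,3,4,5,6,7}:1
  start at 0(d): 7
  start at 2(f): 21
sum over floor = 28

28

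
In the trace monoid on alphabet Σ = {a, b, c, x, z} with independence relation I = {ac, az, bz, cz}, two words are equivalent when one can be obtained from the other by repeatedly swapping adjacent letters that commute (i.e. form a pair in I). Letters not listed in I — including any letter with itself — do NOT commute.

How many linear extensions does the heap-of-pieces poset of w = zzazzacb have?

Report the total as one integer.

drop 0:z onto floor
drop 1:z onto {0:z}
drop 2:a onto floor
drop 3:z onto {1:z}
drop 4:z onto {3:z}
drop 5:a onto {2:a}
drop 6:c onto floor
drop 7:b onto {5:a, 6:c}
ground layer = {0:z, 2:a, 6:c}
drop-orders for the pieces not yet dropped (sum over which currently-grounded one goes next):
  1 to go: {4} 1  {7} 1
  2 to go: {3,4} 1  {4,7} 2  {5,7} 1  {6,7} 1
  3 to go: {1,3,4} 1  {2,5,7} 1  {3,4,7} 3  {4,5,7} 3  {4,6,7} 3  {5,6,7} 2
  4 to go: {0,1,3,4} 1  {1,3,4,7} 4  {2,4,5,7} 4  {2,5,6,7} 3  {3,4,5,7} 6  {3,4,6,7} 6  {4,5,6,7} 8
  5 to go: {0,1,3,4,7} 5  {1,3,4,5,7} 10  {1,3,4,6,7} 10  {2,3,4,5,7} 10  {2,4,5,6,7} 15  {3,4,5,6,7} 20
  6 to go: {0,1,3,4,5,7} 15  {0,1,3,4,6,7} 15  {1,2,3,4,5,7} 20  {1,3,4,5,6,7} 40  {2,3,4,5,6,7} 45
  if 0:z drops first: 105 orders
  if 2:a drops first: 70 orders
  if 6:c drops first: 35 orders
heap linearizations: 210

210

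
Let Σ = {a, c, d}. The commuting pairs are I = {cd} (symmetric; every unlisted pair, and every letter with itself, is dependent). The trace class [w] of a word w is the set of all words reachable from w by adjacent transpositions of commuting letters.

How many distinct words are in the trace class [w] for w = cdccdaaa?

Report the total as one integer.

10

drop 0:c onto floor
drop 1:d onto floor
drop 2:c onto {0:c}
drop 3:c onto {2:c}
drop 4:d onto {1:d}
drop 5:a onto {3:c, 4:d}
drop 6:a onto {5:a}
drop 7:a onto {6:a}
ground layer = {0:c, 1:d}
drop-orders for the pieces not yet dropped (sum over which currently-grounded one goes next):
  1 to go: {7} 1
  2 to go: {6,7} 1
  3 to go: {5,6,7} 1
  4 to go: {3,5,6,7} 1  {4,5,6,7} 1
  5 to go: {1,4,5,6,7} 1  {2,3,5,6,7} 1  {3,4,5,6,7} 2
  6 to go: {0,2,3,5,6,7} 1  {1,3,4,5,6,7} 3  {2,3,4,5,6,7} 3
  if 0:c drops first: 6 orders
  if 1:d drops first: 4 orders
heap linearizations: 10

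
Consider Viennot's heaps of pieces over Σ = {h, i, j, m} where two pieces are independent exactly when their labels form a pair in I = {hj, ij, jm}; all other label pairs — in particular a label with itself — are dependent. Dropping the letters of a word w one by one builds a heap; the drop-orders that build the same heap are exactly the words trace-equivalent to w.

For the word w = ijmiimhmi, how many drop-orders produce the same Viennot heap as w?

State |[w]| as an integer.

piece 0:i — minimal
piece 1:j — minimal
piece 2:m rests on {0:i}
piece 3:i rests on {2:m}
piece 4:i rests on {3:i}
piece 5:m rests on {4:i}
piece 6:h rests on {5:m}
piece 7:m rests on {6:h}
piece 8:i rests on {7:m}
minimal pieces: {0:i, 1:j}
ways to finish when only these pieces remain (= sum over removing one remaining piece with nothing left below it):
  1 left: {1}→1  {8}→1
  2 left: {1,8}→2  {7,8}→1
  3 left: {1,7,8}→3  {6,7,8}→1
  4 left: {1,6,7,8}→4  {5,6,7,8}→1
  5 left: {1,5,6,7,8}→5  {4,5,6,7,8}→1
  6 left: {1,4,5,6,7,8}→6  {3,4,5,6,7,8}→1
  7 left: {1,3,4,5,6,7,8}→7  {2,3,4,5,6,7,8}→1
  placing 0:i first → 8 extensions
  placing 1:j first → 1 extensions
total linear extensions = 9

9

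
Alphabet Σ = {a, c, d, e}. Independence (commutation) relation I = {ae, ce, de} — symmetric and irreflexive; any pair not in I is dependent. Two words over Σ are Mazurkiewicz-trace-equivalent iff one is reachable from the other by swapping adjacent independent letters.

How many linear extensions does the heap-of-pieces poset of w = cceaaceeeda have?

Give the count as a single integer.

piece 0:c — minimal
piece 1:c rests on {0:c}
piece 2:e — minimal
piece 3:a rests on {1:c}
piece 4:a rests on {3:a}
piece 5:c rests on {4:a}
piece 6:e rests on {2:e}
piece 7:e rests on {6:e}
piece 8:e rests on {7:e}
piece 9:d rests on {5:c}
piece 10:a rests on {9:d}
minimal pieces: {0:c, 2:e}
ways to finish when only these pieces remain (= sum over removing one remaining piece with nothing left below it):
  1 left: {8}→1  {10}→1
  2 left: {7,8}→1  {8,10}→2  {9,10}→1
  3 left: {5,9,10}→1  {6,7,8}→1  {7,8,10}→3  {8,9,10}→3
  4 left: {2,6,7,8}→1  {4,5,9,10}→1  {5,8,9,10}→4  {6,7,8,10}→4  {7,8,9,10}→6
  5 left: {2,6,7,8,10}→5  {3,4,5,9,10}→1  {4,5,8,9,10}→5  {5,7,8,9,10}→10  {6,7,8,9,10}→10
  6 left: {1,3,4,5,9,10}→1  {2,6,7,8,9,10}→15  {3,4,5,8,9,10}→6  {4,5,7,8,9,10}→15  {5,6,7,8,9,10}→20
  7 left: {0,1,3,4,5,9,10}→1  {1,3,4,5,8,9,10}→7  {2,5,6,7,8,9,10}→35  {3,4,5,7,8,9,10}→21  {4,5,6,7,8,9,10}→35
  8 left: {0,1,3,4,5,8,9,10}→8  {1,3,4,5,7,8,9,10}→28  {2,4,5,6,7,8,9,10}→70  {3,4,5,6,7,8,9,10}→56
  9 left: {0,1,3,4,5,7,8,9,10}→36  {1,3,4,5,6,7,8,9,10}→84  {2,3,4,5,6,7,8,9,10}→126
  placing 0:c first → 210 extensions
  placing 2:e first → 120 extensions
total linear extensions = 330

330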